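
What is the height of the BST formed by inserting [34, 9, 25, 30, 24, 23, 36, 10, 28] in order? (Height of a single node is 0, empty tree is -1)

Insertion order: [34, 9, 25, 30, 24, 23, 36, 10, 28]
Tree (level-order array): [34, 9, 36, None, 25, None, None, 24, 30, 23, None, 28, None, 10]
Compute height bottom-up (empty subtree = -1):
  height(10) = 1 + max(-1, -1) = 0
  height(23) = 1 + max(0, -1) = 1
  height(24) = 1 + max(1, -1) = 2
  height(28) = 1 + max(-1, -1) = 0
  height(30) = 1 + max(0, -1) = 1
  height(25) = 1 + max(2, 1) = 3
  height(9) = 1 + max(-1, 3) = 4
  height(36) = 1 + max(-1, -1) = 0
  height(34) = 1 + max(4, 0) = 5
Height = 5


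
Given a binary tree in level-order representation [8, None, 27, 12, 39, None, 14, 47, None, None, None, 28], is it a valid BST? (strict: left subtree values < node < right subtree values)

Level-order array: [8, None, 27, 12, 39, None, 14, 47, None, None, None, 28]
Validate using subtree bounds (lo, hi): at each node, require lo < value < hi,
then recurse left with hi=value and right with lo=value.
Preorder trace (stopping at first violation):
  at node 8 with bounds (-inf, +inf): OK
  at node 27 with bounds (8, +inf): OK
  at node 12 with bounds (8, 27): OK
  at node 14 with bounds (12, 27): OK
  at node 39 with bounds (27, +inf): OK
  at node 47 with bounds (27, 39): VIOLATION
Node 47 violates its bound: not (27 < 47 < 39).
Result: Not a valid BST


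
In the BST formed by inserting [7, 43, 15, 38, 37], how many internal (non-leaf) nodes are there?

Tree built from: [7, 43, 15, 38, 37]
Tree (level-order array): [7, None, 43, 15, None, None, 38, 37]
Rule: An internal node has at least one child.
Per-node child counts:
  node 7: 1 child(ren)
  node 43: 1 child(ren)
  node 15: 1 child(ren)
  node 38: 1 child(ren)
  node 37: 0 child(ren)
Matching nodes: [7, 43, 15, 38]
Count of internal (non-leaf) nodes: 4


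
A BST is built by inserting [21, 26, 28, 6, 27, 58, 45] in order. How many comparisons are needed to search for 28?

Search path for 28: 21 -> 26 -> 28
Found: True
Comparisons: 3


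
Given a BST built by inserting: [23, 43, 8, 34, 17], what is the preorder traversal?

Tree insertion order: [23, 43, 8, 34, 17]
Tree (level-order array): [23, 8, 43, None, 17, 34]
Preorder traversal: [23, 8, 17, 43, 34]


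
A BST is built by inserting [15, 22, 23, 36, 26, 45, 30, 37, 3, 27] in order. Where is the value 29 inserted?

Starting tree (level order): [15, 3, 22, None, None, None, 23, None, 36, 26, 45, None, 30, 37, None, 27]
Insertion path: 15 -> 22 -> 23 -> 36 -> 26 -> 30 -> 27
Result: insert 29 as right child of 27
Final tree (level order): [15, 3, 22, None, None, None, 23, None, 36, 26, 45, None, 30, 37, None, 27, None, None, None, None, 29]


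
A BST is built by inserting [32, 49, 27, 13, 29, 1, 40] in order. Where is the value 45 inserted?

Starting tree (level order): [32, 27, 49, 13, 29, 40, None, 1]
Insertion path: 32 -> 49 -> 40
Result: insert 45 as right child of 40
Final tree (level order): [32, 27, 49, 13, 29, 40, None, 1, None, None, None, None, 45]


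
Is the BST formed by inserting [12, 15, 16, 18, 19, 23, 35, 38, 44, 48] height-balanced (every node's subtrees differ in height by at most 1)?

Tree (level-order array): [12, None, 15, None, 16, None, 18, None, 19, None, 23, None, 35, None, 38, None, 44, None, 48]
Definition: a tree is height-balanced if, at every node, |h(left) - h(right)| <= 1 (empty subtree has height -1).
Bottom-up per-node check:
  node 48: h_left=-1, h_right=-1, diff=0 [OK], height=0
  node 44: h_left=-1, h_right=0, diff=1 [OK], height=1
  node 38: h_left=-1, h_right=1, diff=2 [FAIL (|-1-1|=2 > 1)], height=2
  node 35: h_left=-1, h_right=2, diff=3 [FAIL (|-1-2|=3 > 1)], height=3
  node 23: h_left=-1, h_right=3, diff=4 [FAIL (|-1-3|=4 > 1)], height=4
  node 19: h_left=-1, h_right=4, diff=5 [FAIL (|-1-4|=5 > 1)], height=5
  node 18: h_left=-1, h_right=5, diff=6 [FAIL (|-1-5|=6 > 1)], height=6
  node 16: h_left=-1, h_right=6, diff=7 [FAIL (|-1-6|=7 > 1)], height=7
  node 15: h_left=-1, h_right=7, diff=8 [FAIL (|-1-7|=8 > 1)], height=8
  node 12: h_left=-1, h_right=8, diff=9 [FAIL (|-1-8|=9 > 1)], height=9
Node 38 violates the condition: |-1 - 1| = 2 > 1.
Result: Not balanced


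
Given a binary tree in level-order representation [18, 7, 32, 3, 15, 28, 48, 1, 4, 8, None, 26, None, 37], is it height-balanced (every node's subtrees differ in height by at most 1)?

Tree (level-order array): [18, 7, 32, 3, 15, 28, 48, 1, 4, 8, None, 26, None, 37]
Definition: a tree is height-balanced if, at every node, |h(left) - h(right)| <= 1 (empty subtree has height -1).
Bottom-up per-node check:
  node 1: h_left=-1, h_right=-1, diff=0 [OK], height=0
  node 4: h_left=-1, h_right=-1, diff=0 [OK], height=0
  node 3: h_left=0, h_right=0, diff=0 [OK], height=1
  node 8: h_left=-1, h_right=-1, diff=0 [OK], height=0
  node 15: h_left=0, h_right=-1, diff=1 [OK], height=1
  node 7: h_left=1, h_right=1, diff=0 [OK], height=2
  node 26: h_left=-1, h_right=-1, diff=0 [OK], height=0
  node 28: h_left=0, h_right=-1, diff=1 [OK], height=1
  node 37: h_left=-1, h_right=-1, diff=0 [OK], height=0
  node 48: h_left=0, h_right=-1, diff=1 [OK], height=1
  node 32: h_left=1, h_right=1, diff=0 [OK], height=2
  node 18: h_left=2, h_right=2, diff=0 [OK], height=3
All nodes satisfy the balance condition.
Result: Balanced


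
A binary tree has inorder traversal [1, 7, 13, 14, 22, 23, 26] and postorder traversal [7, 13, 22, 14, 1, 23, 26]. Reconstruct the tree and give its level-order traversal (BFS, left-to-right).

Inorder:   [1, 7, 13, 14, 22, 23, 26]
Postorder: [7, 13, 22, 14, 1, 23, 26]
Algorithm: postorder visits root last, so walk postorder right-to-left;
each value is the root of the current inorder slice — split it at that
value, recurse on the right subtree first, then the left.
Recursive splits:
  root=26; inorder splits into left=[1, 7, 13, 14, 22, 23], right=[]
  root=23; inorder splits into left=[1, 7, 13, 14, 22], right=[]
  root=1; inorder splits into left=[], right=[7, 13, 14, 22]
  root=14; inorder splits into left=[7, 13], right=[22]
  root=22; inorder splits into left=[], right=[]
  root=13; inorder splits into left=[7], right=[]
  root=7; inorder splits into left=[], right=[]
Reconstructed level-order: [26, 23, 1, 14, 13, 22, 7]


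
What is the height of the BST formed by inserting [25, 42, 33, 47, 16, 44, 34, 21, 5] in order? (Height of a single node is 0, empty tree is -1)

Insertion order: [25, 42, 33, 47, 16, 44, 34, 21, 5]
Tree (level-order array): [25, 16, 42, 5, 21, 33, 47, None, None, None, None, None, 34, 44]
Compute height bottom-up (empty subtree = -1):
  height(5) = 1 + max(-1, -1) = 0
  height(21) = 1 + max(-1, -1) = 0
  height(16) = 1 + max(0, 0) = 1
  height(34) = 1 + max(-1, -1) = 0
  height(33) = 1 + max(-1, 0) = 1
  height(44) = 1 + max(-1, -1) = 0
  height(47) = 1 + max(0, -1) = 1
  height(42) = 1 + max(1, 1) = 2
  height(25) = 1 + max(1, 2) = 3
Height = 3


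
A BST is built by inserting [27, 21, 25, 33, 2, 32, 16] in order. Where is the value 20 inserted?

Starting tree (level order): [27, 21, 33, 2, 25, 32, None, None, 16]
Insertion path: 27 -> 21 -> 2 -> 16
Result: insert 20 as right child of 16
Final tree (level order): [27, 21, 33, 2, 25, 32, None, None, 16, None, None, None, None, None, 20]


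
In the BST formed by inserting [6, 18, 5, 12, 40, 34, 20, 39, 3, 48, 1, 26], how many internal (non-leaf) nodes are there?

Tree built from: [6, 18, 5, 12, 40, 34, 20, 39, 3, 48, 1, 26]
Tree (level-order array): [6, 5, 18, 3, None, 12, 40, 1, None, None, None, 34, 48, None, None, 20, 39, None, None, None, 26]
Rule: An internal node has at least one child.
Per-node child counts:
  node 6: 2 child(ren)
  node 5: 1 child(ren)
  node 3: 1 child(ren)
  node 1: 0 child(ren)
  node 18: 2 child(ren)
  node 12: 0 child(ren)
  node 40: 2 child(ren)
  node 34: 2 child(ren)
  node 20: 1 child(ren)
  node 26: 0 child(ren)
  node 39: 0 child(ren)
  node 48: 0 child(ren)
Matching nodes: [6, 5, 3, 18, 40, 34, 20]
Count of internal (non-leaf) nodes: 7


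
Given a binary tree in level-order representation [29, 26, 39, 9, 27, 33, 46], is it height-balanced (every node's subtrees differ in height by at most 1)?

Tree (level-order array): [29, 26, 39, 9, 27, 33, 46]
Definition: a tree is height-balanced if, at every node, |h(left) - h(right)| <= 1 (empty subtree has height -1).
Bottom-up per-node check:
  node 9: h_left=-1, h_right=-1, diff=0 [OK], height=0
  node 27: h_left=-1, h_right=-1, diff=0 [OK], height=0
  node 26: h_left=0, h_right=0, diff=0 [OK], height=1
  node 33: h_left=-1, h_right=-1, diff=0 [OK], height=0
  node 46: h_left=-1, h_right=-1, diff=0 [OK], height=0
  node 39: h_left=0, h_right=0, diff=0 [OK], height=1
  node 29: h_left=1, h_right=1, diff=0 [OK], height=2
All nodes satisfy the balance condition.
Result: Balanced


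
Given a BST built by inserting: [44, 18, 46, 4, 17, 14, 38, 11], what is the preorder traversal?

Tree insertion order: [44, 18, 46, 4, 17, 14, 38, 11]
Tree (level-order array): [44, 18, 46, 4, 38, None, None, None, 17, None, None, 14, None, 11]
Preorder traversal: [44, 18, 4, 17, 14, 11, 38, 46]


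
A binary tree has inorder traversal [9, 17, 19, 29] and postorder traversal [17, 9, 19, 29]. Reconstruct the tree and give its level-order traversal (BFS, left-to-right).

Inorder:   [9, 17, 19, 29]
Postorder: [17, 9, 19, 29]
Algorithm: postorder visits root last, so walk postorder right-to-left;
each value is the root of the current inorder slice — split it at that
value, recurse on the right subtree first, then the left.
Recursive splits:
  root=29; inorder splits into left=[9, 17, 19], right=[]
  root=19; inorder splits into left=[9, 17], right=[]
  root=9; inorder splits into left=[], right=[17]
  root=17; inorder splits into left=[], right=[]
Reconstructed level-order: [29, 19, 9, 17]


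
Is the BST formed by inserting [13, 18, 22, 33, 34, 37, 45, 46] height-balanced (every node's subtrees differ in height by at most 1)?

Tree (level-order array): [13, None, 18, None, 22, None, 33, None, 34, None, 37, None, 45, None, 46]
Definition: a tree is height-balanced if, at every node, |h(left) - h(right)| <= 1 (empty subtree has height -1).
Bottom-up per-node check:
  node 46: h_left=-1, h_right=-1, diff=0 [OK], height=0
  node 45: h_left=-1, h_right=0, diff=1 [OK], height=1
  node 37: h_left=-1, h_right=1, diff=2 [FAIL (|-1-1|=2 > 1)], height=2
  node 34: h_left=-1, h_right=2, diff=3 [FAIL (|-1-2|=3 > 1)], height=3
  node 33: h_left=-1, h_right=3, diff=4 [FAIL (|-1-3|=4 > 1)], height=4
  node 22: h_left=-1, h_right=4, diff=5 [FAIL (|-1-4|=5 > 1)], height=5
  node 18: h_left=-1, h_right=5, diff=6 [FAIL (|-1-5|=6 > 1)], height=6
  node 13: h_left=-1, h_right=6, diff=7 [FAIL (|-1-6|=7 > 1)], height=7
Node 37 violates the condition: |-1 - 1| = 2 > 1.
Result: Not balanced


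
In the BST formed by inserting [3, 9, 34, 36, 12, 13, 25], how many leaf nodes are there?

Tree built from: [3, 9, 34, 36, 12, 13, 25]
Tree (level-order array): [3, None, 9, None, 34, 12, 36, None, 13, None, None, None, 25]
Rule: A leaf has 0 children.
Per-node child counts:
  node 3: 1 child(ren)
  node 9: 1 child(ren)
  node 34: 2 child(ren)
  node 12: 1 child(ren)
  node 13: 1 child(ren)
  node 25: 0 child(ren)
  node 36: 0 child(ren)
Matching nodes: [25, 36]
Count of leaf nodes: 2


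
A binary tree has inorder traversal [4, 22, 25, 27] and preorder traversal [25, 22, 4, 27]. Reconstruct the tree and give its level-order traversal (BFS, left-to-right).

Inorder:  [4, 22, 25, 27]
Preorder: [25, 22, 4, 27]
Algorithm: preorder visits root first, so consume preorder in order;
for each root, split the current inorder slice at that value into
left-subtree inorder and right-subtree inorder, then recurse.
Recursive splits:
  root=25; inorder splits into left=[4, 22], right=[27]
  root=22; inorder splits into left=[4], right=[]
  root=4; inorder splits into left=[], right=[]
  root=27; inorder splits into left=[], right=[]
Reconstructed level-order: [25, 22, 27, 4]


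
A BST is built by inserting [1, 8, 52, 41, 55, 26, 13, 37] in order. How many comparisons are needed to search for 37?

Search path for 37: 1 -> 8 -> 52 -> 41 -> 26 -> 37
Found: True
Comparisons: 6


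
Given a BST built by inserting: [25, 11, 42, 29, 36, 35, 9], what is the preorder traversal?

Tree insertion order: [25, 11, 42, 29, 36, 35, 9]
Tree (level-order array): [25, 11, 42, 9, None, 29, None, None, None, None, 36, 35]
Preorder traversal: [25, 11, 9, 42, 29, 36, 35]


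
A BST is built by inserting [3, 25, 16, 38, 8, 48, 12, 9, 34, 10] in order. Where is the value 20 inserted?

Starting tree (level order): [3, None, 25, 16, 38, 8, None, 34, 48, None, 12, None, None, None, None, 9, None, None, 10]
Insertion path: 3 -> 25 -> 16
Result: insert 20 as right child of 16
Final tree (level order): [3, None, 25, 16, 38, 8, 20, 34, 48, None, 12, None, None, None, None, None, None, 9, None, None, 10]


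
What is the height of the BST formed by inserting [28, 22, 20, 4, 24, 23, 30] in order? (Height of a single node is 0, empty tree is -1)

Insertion order: [28, 22, 20, 4, 24, 23, 30]
Tree (level-order array): [28, 22, 30, 20, 24, None, None, 4, None, 23]
Compute height bottom-up (empty subtree = -1):
  height(4) = 1 + max(-1, -1) = 0
  height(20) = 1 + max(0, -1) = 1
  height(23) = 1 + max(-1, -1) = 0
  height(24) = 1 + max(0, -1) = 1
  height(22) = 1 + max(1, 1) = 2
  height(30) = 1 + max(-1, -1) = 0
  height(28) = 1 + max(2, 0) = 3
Height = 3


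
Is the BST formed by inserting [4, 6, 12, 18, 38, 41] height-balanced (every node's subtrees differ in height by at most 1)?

Tree (level-order array): [4, None, 6, None, 12, None, 18, None, 38, None, 41]
Definition: a tree is height-balanced if, at every node, |h(left) - h(right)| <= 1 (empty subtree has height -1).
Bottom-up per-node check:
  node 41: h_left=-1, h_right=-1, diff=0 [OK], height=0
  node 38: h_left=-1, h_right=0, diff=1 [OK], height=1
  node 18: h_left=-1, h_right=1, diff=2 [FAIL (|-1-1|=2 > 1)], height=2
  node 12: h_left=-1, h_right=2, diff=3 [FAIL (|-1-2|=3 > 1)], height=3
  node 6: h_left=-1, h_right=3, diff=4 [FAIL (|-1-3|=4 > 1)], height=4
  node 4: h_left=-1, h_right=4, diff=5 [FAIL (|-1-4|=5 > 1)], height=5
Node 18 violates the condition: |-1 - 1| = 2 > 1.
Result: Not balanced


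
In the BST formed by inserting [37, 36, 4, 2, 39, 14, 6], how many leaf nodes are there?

Tree built from: [37, 36, 4, 2, 39, 14, 6]
Tree (level-order array): [37, 36, 39, 4, None, None, None, 2, 14, None, None, 6]
Rule: A leaf has 0 children.
Per-node child counts:
  node 37: 2 child(ren)
  node 36: 1 child(ren)
  node 4: 2 child(ren)
  node 2: 0 child(ren)
  node 14: 1 child(ren)
  node 6: 0 child(ren)
  node 39: 0 child(ren)
Matching nodes: [2, 6, 39]
Count of leaf nodes: 3


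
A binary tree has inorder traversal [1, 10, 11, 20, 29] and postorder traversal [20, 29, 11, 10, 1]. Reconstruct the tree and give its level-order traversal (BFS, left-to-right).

Inorder:   [1, 10, 11, 20, 29]
Postorder: [20, 29, 11, 10, 1]
Algorithm: postorder visits root last, so walk postorder right-to-left;
each value is the root of the current inorder slice — split it at that
value, recurse on the right subtree first, then the left.
Recursive splits:
  root=1; inorder splits into left=[], right=[10, 11, 20, 29]
  root=10; inorder splits into left=[], right=[11, 20, 29]
  root=11; inorder splits into left=[], right=[20, 29]
  root=29; inorder splits into left=[20], right=[]
  root=20; inorder splits into left=[], right=[]
Reconstructed level-order: [1, 10, 11, 29, 20]


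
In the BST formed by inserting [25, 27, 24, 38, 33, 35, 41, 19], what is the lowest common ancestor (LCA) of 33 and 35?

Tree insertion order: [25, 27, 24, 38, 33, 35, 41, 19]
Tree (level-order array): [25, 24, 27, 19, None, None, 38, None, None, 33, 41, None, 35]
In a BST, the LCA of p=33, q=35 is the first node v on the
root-to-leaf path with p <= v <= q (go left if both < v, right if both > v).
Walk from root:
  at 25: both 33 and 35 > 25, go right
  at 27: both 33 and 35 > 27, go right
  at 38: both 33 and 35 < 38, go left
  at 33: 33 <= 33 <= 35, this is the LCA
LCA = 33


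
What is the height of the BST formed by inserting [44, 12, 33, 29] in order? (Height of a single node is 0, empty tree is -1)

Insertion order: [44, 12, 33, 29]
Tree (level-order array): [44, 12, None, None, 33, 29]
Compute height bottom-up (empty subtree = -1):
  height(29) = 1 + max(-1, -1) = 0
  height(33) = 1 + max(0, -1) = 1
  height(12) = 1 + max(-1, 1) = 2
  height(44) = 1 + max(2, -1) = 3
Height = 3


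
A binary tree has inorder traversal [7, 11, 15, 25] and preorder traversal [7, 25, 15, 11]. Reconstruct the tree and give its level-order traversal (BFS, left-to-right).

Inorder:  [7, 11, 15, 25]
Preorder: [7, 25, 15, 11]
Algorithm: preorder visits root first, so consume preorder in order;
for each root, split the current inorder slice at that value into
left-subtree inorder and right-subtree inorder, then recurse.
Recursive splits:
  root=7; inorder splits into left=[], right=[11, 15, 25]
  root=25; inorder splits into left=[11, 15], right=[]
  root=15; inorder splits into left=[11], right=[]
  root=11; inorder splits into left=[], right=[]
Reconstructed level-order: [7, 25, 15, 11]


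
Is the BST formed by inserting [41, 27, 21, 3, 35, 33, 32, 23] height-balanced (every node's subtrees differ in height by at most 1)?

Tree (level-order array): [41, 27, None, 21, 35, 3, 23, 33, None, None, None, None, None, 32]
Definition: a tree is height-balanced if, at every node, |h(left) - h(right)| <= 1 (empty subtree has height -1).
Bottom-up per-node check:
  node 3: h_left=-1, h_right=-1, diff=0 [OK], height=0
  node 23: h_left=-1, h_right=-1, diff=0 [OK], height=0
  node 21: h_left=0, h_right=0, diff=0 [OK], height=1
  node 32: h_left=-1, h_right=-1, diff=0 [OK], height=0
  node 33: h_left=0, h_right=-1, diff=1 [OK], height=1
  node 35: h_left=1, h_right=-1, diff=2 [FAIL (|1--1|=2 > 1)], height=2
  node 27: h_left=1, h_right=2, diff=1 [OK], height=3
  node 41: h_left=3, h_right=-1, diff=4 [FAIL (|3--1|=4 > 1)], height=4
Node 35 violates the condition: |1 - -1| = 2 > 1.
Result: Not balanced


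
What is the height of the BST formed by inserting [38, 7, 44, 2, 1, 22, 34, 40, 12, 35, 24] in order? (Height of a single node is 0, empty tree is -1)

Insertion order: [38, 7, 44, 2, 1, 22, 34, 40, 12, 35, 24]
Tree (level-order array): [38, 7, 44, 2, 22, 40, None, 1, None, 12, 34, None, None, None, None, None, None, 24, 35]
Compute height bottom-up (empty subtree = -1):
  height(1) = 1 + max(-1, -1) = 0
  height(2) = 1 + max(0, -1) = 1
  height(12) = 1 + max(-1, -1) = 0
  height(24) = 1 + max(-1, -1) = 0
  height(35) = 1 + max(-1, -1) = 0
  height(34) = 1 + max(0, 0) = 1
  height(22) = 1 + max(0, 1) = 2
  height(7) = 1 + max(1, 2) = 3
  height(40) = 1 + max(-1, -1) = 0
  height(44) = 1 + max(0, -1) = 1
  height(38) = 1 + max(3, 1) = 4
Height = 4


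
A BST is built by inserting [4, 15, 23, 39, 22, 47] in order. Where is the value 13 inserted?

Starting tree (level order): [4, None, 15, None, 23, 22, 39, None, None, None, 47]
Insertion path: 4 -> 15
Result: insert 13 as left child of 15
Final tree (level order): [4, None, 15, 13, 23, None, None, 22, 39, None, None, None, 47]


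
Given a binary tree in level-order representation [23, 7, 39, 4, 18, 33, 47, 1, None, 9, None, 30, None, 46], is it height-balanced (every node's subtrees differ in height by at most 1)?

Tree (level-order array): [23, 7, 39, 4, 18, 33, 47, 1, None, 9, None, 30, None, 46]
Definition: a tree is height-balanced if, at every node, |h(left) - h(right)| <= 1 (empty subtree has height -1).
Bottom-up per-node check:
  node 1: h_left=-1, h_right=-1, diff=0 [OK], height=0
  node 4: h_left=0, h_right=-1, diff=1 [OK], height=1
  node 9: h_left=-1, h_right=-1, diff=0 [OK], height=0
  node 18: h_left=0, h_right=-1, diff=1 [OK], height=1
  node 7: h_left=1, h_right=1, diff=0 [OK], height=2
  node 30: h_left=-1, h_right=-1, diff=0 [OK], height=0
  node 33: h_left=0, h_right=-1, diff=1 [OK], height=1
  node 46: h_left=-1, h_right=-1, diff=0 [OK], height=0
  node 47: h_left=0, h_right=-1, diff=1 [OK], height=1
  node 39: h_left=1, h_right=1, diff=0 [OK], height=2
  node 23: h_left=2, h_right=2, diff=0 [OK], height=3
All nodes satisfy the balance condition.
Result: Balanced


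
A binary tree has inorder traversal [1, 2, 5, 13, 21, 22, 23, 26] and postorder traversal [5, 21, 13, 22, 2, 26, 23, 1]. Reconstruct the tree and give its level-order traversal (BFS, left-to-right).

Inorder:   [1, 2, 5, 13, 21, 22, 23, 26]
Postorder: [5, 21, 13, 22, 2, 26, 23, 1]
Algorithm: postorder visits root last, so walk postorder right-to-left;
each value is the root of the current inorder slice — split it at that
value, recurse on the right subtree first, then the left.
Recursive splits:
  root=1; inorder splits into left=[], right=[2, 5, 13, 21, 22, 23, 26]
  root=23; inorder splits into left=[2, 5, 13, 21, 22], right=[26]
  root=26; inorder splits into left=[], right=[]
  root=2; inorder splits into left=[], right=[5, 13, 21, 22]
  root=22; inorder splits into left=[5, 13, 21], right=[]
  root=13; inorder splits into left=[5], right=[21]
  root=21; inorder splits into left=[], right=[]
  root=5; inorder splits into left=[], right=[]
Reconstructed level-order: [1, 23, 2, 26, 22, 13, 5, 21]


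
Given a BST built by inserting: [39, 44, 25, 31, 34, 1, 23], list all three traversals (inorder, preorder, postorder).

Tree insertion order: [39, 44, 25, 31, 34, 1, 23]
Tree (level-order array): [39, 25, 44, 1, 31, None, None, None, 23, None, 34]
Inorder (L, root, R): [1, 23, 25, 31, 34, 39, 44]
Preorder (root, L, R): [39, 25, 1, 23, 31, 34, 44]
Postorder (L, R, root): [23, 1, 34, 31, 25, 44, 39]


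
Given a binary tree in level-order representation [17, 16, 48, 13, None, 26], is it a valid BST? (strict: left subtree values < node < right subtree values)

Level-order array: [17, 16, 48, 13, None, 26]
Validate using subtree bounds (lo, hi): at each node, require lo < value < hi,
then recurse left with hi=value and right with lo=value.
Preorder trace (stopping at first violation):
  at node 17 with bounds (-inf, +inf): OK
  at node 16 with bounds (-inf, 17): OK
  at node 13 with bounds (-inf, 16): OK
  at node 48 with bounds (17, +inf): OK
  at node 26 with bounds (17, 48): OK
No violation found at any node.
Result: Valid BST


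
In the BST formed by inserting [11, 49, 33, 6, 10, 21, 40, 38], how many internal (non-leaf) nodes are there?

Tree built from: [11, 49, 33, 6, 10, 21, 40, 38]
Tree (level-order array): [11, 6, 49, None, 10, 33, None, None, None, 21, 40, None, None, 38]
Rule: An internal node has at least one child.
Per-node child counts:
  node 11: 2 child(ren)
  node 6: 1 child(ren)
  node 10: 0 child(ren)
  node 49: 1 child(ren)
  node 33: 2 child(ren)
  node 21: 0 child(ren)
  node 40: 1 child(ren)
  node 38: 0 child(ren)
Matching nodes: [11, 6, 49, 33, 40]
Count of internal (non-leaf) nodes: 5


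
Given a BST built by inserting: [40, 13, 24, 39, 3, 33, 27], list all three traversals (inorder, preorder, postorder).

Tree insertion order: [40, 13, 24, 39, 3, 33, 27]
Tree (level-order array): [40, 13, None, 3, 24, None, None, None, 39, 33, None, 27]
Inorder (L, root, R): [3, 13, 24, 27, 33, 39, 40]
Preorder (root, L, R): [40, 13, 3, 24, 39, 33, 27]
Postorder (L, R, root): [3, 27, 33, 39, 24, 13, 40]


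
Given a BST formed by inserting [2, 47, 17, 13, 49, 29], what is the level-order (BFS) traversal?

Tree insertion order: [2, 47, 17, 13, 49, 29]
Tree (level-order array): [2, None, 47, 17, 49, 13, 29]
BFS from the root, enqueuing left then right child of each popped node:
  queue [2] -> pop 2, enqueue [47], visited so far: [2]
  queue [47] -> pop 47, enqueue [17, 49], visited so far: [2, 47]
  queue [17, 49] -> pop 17, enqueue [13, 29], visited so far: [2, 47, 17]
  queue [49, 13, 29] -> pop 49, enqueue [none], visited so far: [2, 47, 17, 49]
  queue [13, 29] -> pop 13, enqueue [none], visited so far: [2, 47, 17, 49, 13]
  queue [29] -> pop 29, enqueue [none], visited so far: [2, 47, 17, 49, 13, 29]
Result: [2, 47, 17, 49, 13, 29]


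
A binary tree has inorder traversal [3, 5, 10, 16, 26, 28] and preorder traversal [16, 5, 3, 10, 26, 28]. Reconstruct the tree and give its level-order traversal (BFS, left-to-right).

Inorder:  [3, 5, 10, 16, 26, 28]
Preorder: [16, 5, 3, 10, 26, 28]
Algorithm: preorder visits root first, so consume preorder in order;
for each root, split the current inorder slice at that value into
left-subtree inorder and right-subtree inorder, then recurse.
Recursive splits:
  root=16; inorder splits into left=[3, 5, 10], right=[26, 28]
  root=5; inorder splits into left=[3], right=[10]
  root=3; inorder splits into left=[], right=[]
  root=10; inorder splits into left=[], right=[]
  root=26; inorder splits into left=[], right=[28]
  root=28; inorder splits into left=[], right=[]
Reconstructed level-order: [16, 5, 26, 3, 10, 28]


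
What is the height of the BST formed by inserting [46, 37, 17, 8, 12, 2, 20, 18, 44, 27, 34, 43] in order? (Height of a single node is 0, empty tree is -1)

Insertion order: [46, 37, 17, 8, 12, 2, 20, 18, 44, 27, 34, 43]
Tree (level-order array): [46, 37, None, 17, 44, 8, 20, 43, None, 2, 12, 18, 27, None, None, None, None, None, None, None, None, None, 34]
Compute height bottom-up (empty subtree = -1):
  height(2) = 1 + max(-1, -1) = 0
  height(12) = 1 + max(-1, -1) = 0
  height(8) = 1 + max(0, 0) = 1
  height(18) = 1 + max(-1, -1) = 0
  height(34) = 1 + max(-1, -1) = 0
  height(27) = 1 + max(-1, 0) = 1
  height(20) = 1 + max(0, 1) = 2
  height(17) = 1 + max(1, 2) = 3
  height(43) = 1 + max(-1, -1) = 0
  height(44) = 1 + max(0, -1) = 1
  height(37) = 1 + max(3, 1) = 4
  height(46) = 1 + max(4, -1) = 5
Height = 5


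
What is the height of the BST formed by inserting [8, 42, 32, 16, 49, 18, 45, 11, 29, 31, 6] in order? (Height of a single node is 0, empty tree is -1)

Insertion order: [8, 42, 32, 16, 49, 18, 45, 11, 29, 31, 6]
Tree (level-order array): [8, 6, 42, None, None, 32, 49, 16, None, 45, None, 11, 18, None, None, None, None, None, 29, None, 31]
Compute height bottom-up (empty subtree = -1):
  height(6) = 1 + max(-1, -1) = 0
  height(11) = 1 + max(-1, -1) = 0
  height(31) = 1 + max(-1, -1) = 0
  height(29) = 1 + max(-1, 0) = 1
  height(18) = 1 + max(-1, 1) = 2
  height(16) = 1 + max(0, 2) = 3
  height(32) = 1 + max(3, -1) = 4
  height(45) = 1 + max(-1, -1) = 0
  height(49) = 1 + max(0, -1) = 1
  height(42) = 1 + max(4, 1) = 5
  height(8) = 1 + max(0, 5) = 6
Height = 6


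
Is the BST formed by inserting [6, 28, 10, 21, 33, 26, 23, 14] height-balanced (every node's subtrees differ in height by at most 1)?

Tree (level-order array): [6, None, 28, 10, 33, None, 21, None, None, 14, 26, None, None, 23]
Definition: a tree is height-balanced if, at every node, |h(left) - h(right)| <= 1 (empty subtree has height -1).
Bottom-up per-node check:
  node 14: h_left=-1, h_right=-1, diff=0 [OK], height=0
  node 23: h_left=-1, h_right=-1, diff=0 [OK], height=0
  node 26: h_left=0, h_right=-1, diff=1 [OK], height=1
  node 21: h_left=0, h_right=1, diff=1 [OK], height=2
  node 10: h_left=-1, h_right=2, diff=3 [FAIL (|-1-2|=3 > 1)], height=3
  node 33: h_left=-1, h_right=-1, diff=0 [OK], height=0
  node 28: h_left=3, h_right=0, diff=3 [FAIL (|3-0|=3 > 1)], height=4
  node 6: h_left=-1, h_right=4, diff=5 [FAIL (|-1-4|=5 > 1)], height=5
Node 10 violates the condition: |-1 - 2| = 3 > 1.
Result: Not balanced


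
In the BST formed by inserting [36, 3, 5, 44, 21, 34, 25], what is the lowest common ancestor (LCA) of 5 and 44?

Tree insertion order: [36, 3, 5, 44, 21, 34, 25]
Tree (level-order array): [36, 3, 44, None, 5, None, None, None, 21, None, 34, 25]
In a BST, the LCA of p=5, q=44 is the first node v on the
root-to-leaf path with p <= v <= q (go left if both < v, right if both > v).
Walk from root:
  at 36: 5 <= 36 <= 44, this is the LCA
LCA = 36


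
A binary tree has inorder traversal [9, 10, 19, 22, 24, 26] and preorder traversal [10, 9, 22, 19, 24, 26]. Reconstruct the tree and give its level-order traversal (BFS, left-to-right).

Inorder:  [9, 10, 19, 22, 24, 26]
Preorder: [10, 9, 22, 19, 24, 26]
Algorithm: preorder visits root first, so consume preorder in order;
for each root, split the current inorder slice at that value into
left-subtree inorder and right-subtree inorder, then recurse.
Recursive splits:
  root=10; inorder splits into left=[9], right=[19, 22, 24, 26]
  root=9; inorder splits into left=[], right=[]
  root=22; inorder splits into left=[19], right=[24, 26]
  root=19; inorder splits into left=[], right=[]
  root=24; inorder splits into left=[], right=[26]
  root=26; inorder splits into left=[], right=[]
Reconstructed level-order: [10, 9, 22, 19, 24, 26]


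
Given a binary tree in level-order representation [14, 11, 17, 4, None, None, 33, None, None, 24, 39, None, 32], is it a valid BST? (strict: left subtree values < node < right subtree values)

Level-order array: [14, 11, 17, 4, None, None, 33, None, None, 24, 39, None, 32]
Validate using subtree bounds (lo, hi): at each node, require lo < value < hi,
then recurse left with hi=value and right with lo=value.
Preorder trace (stopping at first violation):
  at node 14 with bounds (-inf, +inf): OK
  at node 11 with bounds (-inf, 14): OK
  at node 4 with bounds (-inf, 11): OK
  at node 17 with bounds (14, +inf): OK
  at node 33 with bounds (17, +inf): OK
  at node 24 with bounds (17, 33): OK
  at node 32 with bounds (24, 33): OK
  at node 39 with bounds (33, +inf): OK
No violation found at any node.
Result: Valid BST


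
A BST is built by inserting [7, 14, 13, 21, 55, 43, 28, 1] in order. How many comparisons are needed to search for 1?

Search path for 1: 7 -> 1
Found: True
Comparisons: 2


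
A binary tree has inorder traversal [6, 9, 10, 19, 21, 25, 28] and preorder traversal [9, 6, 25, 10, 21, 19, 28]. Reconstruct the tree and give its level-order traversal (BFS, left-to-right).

Inorder:  [6, 9, 10, 19, 21, 25, 28]
Preorder: [9, 6, 25, 10, 21, 19, 28]
Algorithm: preorder visits root first, so consume preorder in order;
for each root, split the current inorder slice at that value into
left-subtree inorder and right-subtree inorder, then recurse.
Recursive splits:
  root=9; inorder splits into left=[6], right=[10, 19, 21, 25, 28]
  root=6; inorder splits into left=[], right=[]
  root=25; inorder splits into left=[10, 19, 21], right=[28]
  root=10; inorder splits into left=[], right=[19, 21]
  root=21; inorder splits into left=[19], right=[]
  root=19; inorder splits into left=[], right=[]
  root=28; inorder splits into left=[], right=[]
Reconstructed level-order: [9, 6, 25, 10, 28, 21, 19]


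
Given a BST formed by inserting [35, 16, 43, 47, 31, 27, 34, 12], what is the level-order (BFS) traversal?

Tree insertion order: [35, 16, 43, 47, 31, 27, 34, 12]
Tree (level-order array): [35, 16, 43, 12, 31, None, 47, None, None, 27, 34]
BFS from the root, enqueuing left then right child of each popped node:
  queue [35] -> pop 35, enqueue [16, 43], visited so far: [35]
  queue [16, 43] -> pop 16, enqueue [12, 31], visited so far: [35, 16]
  queue [43, 12, 31] -> pop 43, enqueue [47], visited so far: [35, 16, 43]
  queue [12, 31, 47] -> pop 12, enqueue [none], visited so far: [35, 16, 43, 12]
  queue [31, 47] -> pop 31, enqueue [27, 34], visited so far: [35, 16, 43, 12, 31]
  queue [47, 27, 34] -> pop 47, enqueue [none], visited so far: [35, 16, 43, 12, 31, 47]
  queue [27, 34] -> pop 27, enqueue [none], visited so far: [35, 16, 43, 12, 31, 47, 27]
  queue [34] -> pop 34, enqueue [none], visited so far: [35, 16, 43, 12, 31, 47, 27, 34]
Result: [35, 16, 43, 12, 31, 47, 27, 34]


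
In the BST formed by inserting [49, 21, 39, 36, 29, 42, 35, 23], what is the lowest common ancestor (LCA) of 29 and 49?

Tree insertion order: [49, 21, 39, 36, 29, 42, 35, 23]
Tree (level-order array): [49, 21, None, None, 39, 36, 42, 29, None, None, None, 23, 35]
In a BST, the LCA of p=29, q=49 is the first node v on the
root-to-leaf path with p <= v <= q (go left if both < v, right if both > v).
Walk from root:
  at 49: 29 <= 49 <= 49, this is the LCA
LCA = 49


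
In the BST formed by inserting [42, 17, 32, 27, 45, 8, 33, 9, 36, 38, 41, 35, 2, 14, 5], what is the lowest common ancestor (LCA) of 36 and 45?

Tree insertion order: [42, 17, 32, 27, 45, 8, 33, 9, 36, 38, 41, 35, 2, 14, 5]
Tree (level-order array): [42, 17, 45, 8, 32, None, None, 2, 9, 27, 33, None, 5, None, 14, None, None, None, 36, None, None, None, None, 35, 38, None, None, None, 41]
In a BST, the LCA of p=36, q=45 is the first node v on the
root-to-leaf path with p <= v <= q (go left if both < v, right if both > v).
Walk from root:
  at 42: 36 <= 42 <= 45, this is the LCA
LCA = 42


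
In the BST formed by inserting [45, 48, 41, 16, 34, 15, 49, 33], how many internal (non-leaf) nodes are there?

Tree built from: [45, 48, 41, 16, 34, 15, 49, 33]
Tree (level-order array): [45, 41, 48, 16, None, None, 49, 15, 34, None, None, None, None, 33]
Rule: An internal node has at least one child.
Per-node child counts:
  node 45: 2 child(ren)
  node 41: 1 child(ren)
  node 16: 2 child(ren)
  node 15: 0 child(ren)
  node 34: 1 child(ren)
  node 33: 0 child(ren)
  node 48: 1 child(ren)
  node 49: 0 child(ren)
Matching nodes: [45, 41, 16, 34, 48]
Count of internal (non-leaf) nodes: 5


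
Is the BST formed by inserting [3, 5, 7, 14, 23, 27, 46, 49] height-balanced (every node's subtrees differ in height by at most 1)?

Tree (level-order array): [3, None, 5, None, 7, None, 14, None, 23, None, 27, None, 46, None, 49]
Definition: a tree is height-balanced if, at every node, |h(left) - h(right)| <= 1 (empty subtree has height -1).
Bottom-up per-node check:
  node 49: h_left=-1, h_right=-1, diff=0 [OK], height=0
  node 46: h_left=-1, h_right=0, diff=1 [OK], height=1
  node 27: h_left=-1, h_right=1, diff=2 [FAIL (|-1-1|=2 > 1)], height=2
  node 23: h_left=-1, h_right=2, diff=3 [FAIL (|-1-2|=3 > 1)], height=3
  node 14: h_left=-1, h_right=3, diff=4 [FAIL (|-1-3|=4 > 1)], height=4
  node 7: h_left=-1, h_right=4, diff=5 [FAIL (|-1-4|=5 > 1)], height=5
  node 5: h_left=-1, h_right=5, diff=6 [FAIL (|-1-5|=6 > 1)], height=6
  node 3: h_left=-1, h_right=6, diff=7 [FAIL (|-1-6|=7 > 1)], height=7
Node 27 violates the condition: |-1 - 1| = 2 > 1.
Result: Not balanced


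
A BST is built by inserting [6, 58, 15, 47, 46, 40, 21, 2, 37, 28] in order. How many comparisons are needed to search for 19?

Search path for 19: 6 -> 58 -> 15 -> 47 -> 46 -> 40 -> 21
Found: False
Comparisons: 7


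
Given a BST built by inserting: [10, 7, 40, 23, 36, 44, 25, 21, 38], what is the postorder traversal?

Tree insertion order: [10, 7, 40, 23, 36, 44, 25, 21, 38]
Tree (level-order array): [10, 7, 40, None, None, 23, 44, 21, 36, None, None, None, None, 25, 38]
Postorder traversal: [7, 21, 25, 38, 36, 23, 44, 40, 10]


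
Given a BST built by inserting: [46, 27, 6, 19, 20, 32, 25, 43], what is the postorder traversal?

Tree insertion order: [46, 27, 6, 19, 20, 32, 25, 43]
Tree (level-order array): [46, 27, None, 6, 32, None, 19, None, 43, None, 20, None, None, None, 25]
Postorder traversal: [25, 20, 19, 6, 43, 32, 27, 46]


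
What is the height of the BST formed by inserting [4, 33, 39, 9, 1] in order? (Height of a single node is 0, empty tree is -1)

Insertion order: [4, 33, 39, 9, 1]
Tree (level-order array): [4, 1, 33, None, None, 9, 39]
Compute height bottom-up (empty subtree = -1):
  height(1) = 1 + max(-1, -1) = 0
  height(9) = 1 + max(-1, -1) = 0
  height(39) = 1 + max(-1, -1) = 0
  height(33) = 1 + max(0, 0) = 1
  height(4) = 1 + max(0, 1) = 2
Height = 2


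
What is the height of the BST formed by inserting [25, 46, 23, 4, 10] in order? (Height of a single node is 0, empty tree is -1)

Insertion order: [25, 46, 23, 4, 10]
Tree (level-order array): [25, 23, 46, 4, None, None, None, None, 10]
Compute height bottom-up (empty subtree = -1):
  height(10) = 1 + max(-1, -1) = 0
  height(4) = 1 + max(-1, 0) = 1
  height(23) = 1 + max(1, -1) = 2
  height(46) = 1 + max(-1, -1) = 0
  height(25) = 1 + max(2, 0) = 3
Height = 3


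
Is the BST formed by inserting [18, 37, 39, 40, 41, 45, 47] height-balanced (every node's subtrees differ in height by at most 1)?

Tree (level-order array): [18, None, 37, None, 39, None, 40, None, 41, None, 45, None, 47]
Definition: a tree is height-balanced if, at every node, |h(left) - h(right)| <= 1 (empty subtree has height -1).
Bottom-up per-node check:
  node 47: h_left=-1, h_right=-1, diff=0 [OK], height=0
  node 45: h_left=-1, h_right=0, diff=1 [OK], height=1
  node 41: h_left=-1, h_right=1, diff=2 [FAIL (|-1-1|=2 > 1)], height=2
  node 40: h_left=-1, h_right=2, diff=3 [FAIL (|-1-2|=3 > 1)], height=3
  node 39: h_left=-1, h_right=3, diff=4 [FAIL (|-1-3|=4 > 1)], height=4
  node 37: h_left=-1, h_right=4, diff=5 [FAIL (|-1-4|=5 > 1)], height=5
  node 18: h_left=-1, h_right=5, diff=6 [FAIL (|-1-5|=6 > 1)], height=6
Node 41 violates the condition: |-1 - 1| = 2 > 1.
Result: Not balanced


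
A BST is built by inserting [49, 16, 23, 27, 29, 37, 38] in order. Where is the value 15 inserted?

Starting tree (level order): [49, 16, None, None, 23, None, 27, None, 29, None, 37, None, 38]
Insertion path: 49 -> 16
Result: insert 15 as left child of 16
Final tree (level order): [49, 16, None, 15, 23, None, None, None, 27, None, 29, None, 37, None, 38]


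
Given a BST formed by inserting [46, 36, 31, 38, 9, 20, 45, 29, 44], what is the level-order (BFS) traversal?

Tree insertion order: [46, 36, 31, 38, 9, 20, 45, 29, 44]
Tree (level-order array): [46, 36, None, 31, 38, 9, None, None, 45, None, 20, 44, None, None, 29]
BFS from the root, enqueuing left then right child of each popped node:
  queue [46] -> pop 46, enqueue [36], visited so far: [46]
  queue [36] -> pop 36, enqueue [31, 38], visited so far: [46, 36]
  queue [31, 38] -> pop 31, enqueue [9], visited so far: [46, 36, 31]
  queue [38, 9] -> pop 38, enqueue [45], visited so far: [46, 36, 31, 38]
  queue [9, 45] -> pop 9, enqueue [20], visited so far: [46, 36, 31, 38, 9]
  queue [45, 20] -> pop 45, enqueue [44], visited so far: [46, 36, 31, 38, 9, 45]
  queue [20, 44] -> pop 20, enqueue [29], visited so far: [46, 36, 31, 38, 9, 45, 20]
  queue [44, 29] -> pop 44, enqueue [none], visited so far: [46, 36, 31, 38, 9, 45, 20, 44]
  queue [29] -> pop 29, enqueue [none], visited so far: [46, 36, 31, 38, 9, 45, 20, 44, 29]
Result: [46, 36, 31, 38, 9, 45, 20, 44, 29]


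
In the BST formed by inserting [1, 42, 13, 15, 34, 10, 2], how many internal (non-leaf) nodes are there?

Tree built from: [1, 42, 13, 15, 34, 10, 2]
Tree (level-order array): [1, None, 42, 13, None, 10, 15, 2, None, None, 34]
Rule: An internal node has at least one child.
Per-node child counts:
  node 1: 1 child(ren)
  node 42: 1 child(ren)
  node 13: 2 child(ren)
  node 10: 1 child(ren)
  node 2: 0 child(ren)
  node 15: 1 child(ren)
  node 34: 0 child(ren)
Matching nodes: [1, 42, 13, 10, 15]
Count of internal (non-leaf) nodes: 5


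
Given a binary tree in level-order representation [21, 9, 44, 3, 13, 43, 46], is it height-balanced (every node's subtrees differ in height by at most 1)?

Tree (level-order array): [21, 9, 44, 3, 13, 43, 46]
Definition: a tree is height-balanced if, at every node, |h(left) - h(right)| <= 1 (empty subtree has height -1).
Bottom-up per-node check:
  node 3: h_left=-1, h_right=-1, diff=0 [OK], height=0
  node 13: h_left=-1, h_right=-1, diff=0 [OK], height=0
  node 9: h_left=0, h_right=0, diff=0 [OK], height=1
  node 43: h_left=-1, h_right=-1, diff=0 [OK], height=0
  node 46: h_left=-1, h_right=-1, diff=0 [OK], height=0
  node 44: h_left=0, h_right=0, diff=0 [OK], height=1
  node 21: h_left=1, h_right=1, diff=0 [OK], height=2
All nodes satisfy the balance condition.
Result: Balanced


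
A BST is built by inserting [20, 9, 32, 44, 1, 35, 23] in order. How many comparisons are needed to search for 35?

Search path for 35: 20 -> 32 -> 44 -> 35
Found: True
Comparisons: 4
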